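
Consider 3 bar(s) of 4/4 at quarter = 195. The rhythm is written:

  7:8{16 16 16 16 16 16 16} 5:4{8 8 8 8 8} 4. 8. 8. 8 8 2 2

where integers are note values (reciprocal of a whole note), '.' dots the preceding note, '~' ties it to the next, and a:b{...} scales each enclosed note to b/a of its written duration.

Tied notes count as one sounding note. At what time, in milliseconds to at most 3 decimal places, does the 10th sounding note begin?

1. 0.0ms @ 0 + 87.912ms (2/7)
2. 87.912ms @ 2/7 + 87.912ms (2/7)
3. 175.824ms @ 4/7 + 87.912ms (2/7)
4. 263.736ms @ 6/7 + 87.912ms (2/7)
5. 351.648ms @ 8/7 + 87.912ms (2/7)
6. 439.56ms @ 10/7 + 87.912ms (2/7)
7. 527.473ms @ 12/7 + 87.912ms (2/7)
8. 615.385ms @ 2 + 123.077ms (2/5)
9. 738.462ms @ 12/5 + 123.077ms (2/5)
10. 861.538ms @ 14/5 + 123.077ms (2/5)
11. 984.615ms @ 16/5 + 123.077ms (2/5)
12. 1107.692ms @ 18/5 + 123.077ms (2/5)
13. 1230.769ms @ 4 + 461.538ms (3/2)
14. 1692.308ms @ 11/2 + 230.769ms (3/4)
15. 1923.077ms @ 25/4 + 230.769ms (3/4)
16. 2153.846ms @ 7 + 153.846ms (1/2)
17. 2307.692ms @ 15/2 + 153.846ms (1/2)
18. 2461.538ms @ 8 + 615.385ms (2)
19. 3076.923ms @ 10 + 615.385ms (2)

note 10 onset = 14/5b = 861.538ms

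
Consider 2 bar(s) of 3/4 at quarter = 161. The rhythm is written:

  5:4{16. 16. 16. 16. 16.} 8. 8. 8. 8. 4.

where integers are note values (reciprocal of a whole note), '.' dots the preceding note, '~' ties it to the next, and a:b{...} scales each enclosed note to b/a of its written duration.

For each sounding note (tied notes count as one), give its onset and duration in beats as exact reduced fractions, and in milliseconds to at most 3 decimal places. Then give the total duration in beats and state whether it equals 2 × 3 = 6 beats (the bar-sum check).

1) 0.0ms=0b +111.801ms=3/10b
2) 111.801ms=3/10b +111.801ms=3/10b
3) 223.602ms=3/5b +111.801ms=3/10b
4) 335.404ms=9/10b +111.801ms=3/10b
5) 447.205ms=6/5b +111.801ms=3/10b
6) 559.006ms=3/2b +279.503ms=3/4b
7) 838.509ms=9/4b +279.503ms=3/4b
8) 1118.012ms=3b +279.503ms=3/4b
9) 1397.516ms=15/4b +279.503ms=3/4b
10) 1677.019ms=9/2b +559.006ms=3/2b
Σ=6b of 6 (161bpm 3/4) — PASS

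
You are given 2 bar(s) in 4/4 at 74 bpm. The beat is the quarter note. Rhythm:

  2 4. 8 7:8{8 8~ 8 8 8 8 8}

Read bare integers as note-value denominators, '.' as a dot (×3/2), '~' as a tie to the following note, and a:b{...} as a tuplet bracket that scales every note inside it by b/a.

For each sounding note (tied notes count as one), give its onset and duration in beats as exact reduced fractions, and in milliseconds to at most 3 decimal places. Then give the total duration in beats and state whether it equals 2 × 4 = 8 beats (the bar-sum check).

1) 0.0ms=0b +1621.622ms=2b
2) 1621.622ms=2b +1216.216ms=3/2b
3) 2837.838ms=7/2b +405.405ms=1/2b
4) 3243.243ms=4b +463.32ms=4/7b
5) 3706.564ms=32/7b +926.641ms=8/7b
6) 4633.205ms=40/7b +463.32ms=4/7b
7) 5096.525ms=44/7b +463.32ms=4/7b
8) 5559.846ms=48/7b +463.32ms=4/7b
9) 6023.166ms=52/7b +463.32ms=4/7b
Σ=8b of 8 (74bpm 4/4) — PASS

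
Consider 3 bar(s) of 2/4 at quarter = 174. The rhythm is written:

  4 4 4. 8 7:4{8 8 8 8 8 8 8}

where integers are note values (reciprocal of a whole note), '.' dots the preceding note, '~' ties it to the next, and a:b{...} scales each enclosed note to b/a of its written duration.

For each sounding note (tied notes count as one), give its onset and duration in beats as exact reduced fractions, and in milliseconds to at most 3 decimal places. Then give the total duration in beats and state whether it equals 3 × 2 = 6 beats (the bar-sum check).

1) 0.0ms=0b +344.828ms=1b
2) 344.828ms=1b +344.828ms=1b
3) 689.655ms=2b +517.241ms=3/2b
4) 1206.897ms=7/2b +172.414ms=1/2b
5) 1379.31ms=4b +98.522ms=2/7b
6) 1477.833ms=30/7b +98.522ms=2/7b
7) 1576.355ms=32/7b +98.522ms=2/7b
8) 1674.877ms=34/7b +98.522ms=2/7b
9) 1773.399ms=36/7b +98.522ms=2/7b
10) 1871.921ms=38/7b +98.522ms=2/7b
11) 1970.443ms=40/7b +98.522ms=2/7b
Σ=6b of 6 (174bpm 2/4) — PASS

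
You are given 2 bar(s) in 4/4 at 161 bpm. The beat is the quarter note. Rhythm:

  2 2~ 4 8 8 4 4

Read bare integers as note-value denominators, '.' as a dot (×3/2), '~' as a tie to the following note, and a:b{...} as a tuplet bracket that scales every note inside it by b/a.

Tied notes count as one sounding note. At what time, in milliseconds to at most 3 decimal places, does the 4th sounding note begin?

1. 0.0ms @ 0 + 745.342ms (2)
2. 745.342ms @ 2 + 1118.012ms (3)
3. 1863.354ms @ 5 + 186.335ms (1/2)
4. 2049.689ms @ 11/2 + 186.335ms (1/2)
5. 2236.025ms @ 6 + 372.671ms (1)
6. 2608.696ms @ 7 + 372.671ms (1)

note 4 onset = 11/2b = 2049.689ms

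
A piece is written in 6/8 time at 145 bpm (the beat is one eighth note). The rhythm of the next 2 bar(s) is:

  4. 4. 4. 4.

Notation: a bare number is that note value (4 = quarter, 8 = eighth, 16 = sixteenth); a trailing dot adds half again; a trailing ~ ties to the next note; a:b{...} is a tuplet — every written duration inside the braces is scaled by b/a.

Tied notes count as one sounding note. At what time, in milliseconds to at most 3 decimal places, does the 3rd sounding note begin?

1. 0.0ms @ 0 + 1241.379ms (3)
2. 1241.379ms @ 3 + 1241.379ms (3)
3. 2482.759ms @ 6 + 1241.379ms (3)
4. 3724.138ms @ 9 + 1241.379ms (3)

note 3 onset = 6b = 2482.759ms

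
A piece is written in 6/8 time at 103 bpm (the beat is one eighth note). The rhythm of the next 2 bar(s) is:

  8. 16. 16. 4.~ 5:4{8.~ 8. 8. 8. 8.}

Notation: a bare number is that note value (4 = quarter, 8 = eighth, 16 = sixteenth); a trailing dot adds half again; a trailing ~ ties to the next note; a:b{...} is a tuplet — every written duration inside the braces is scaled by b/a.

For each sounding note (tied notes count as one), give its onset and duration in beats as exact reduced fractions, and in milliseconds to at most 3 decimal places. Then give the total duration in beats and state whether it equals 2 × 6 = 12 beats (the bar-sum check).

1) 0.0ms=0b +873.786ms=3/2b
2) 873.786ms=3/2b +436.893ms=3/4b
3) 1310.68ms=9/4b +436.893ms=3/4b
4) 1747.573ms=3b +3145.631ms=27/5b
5) 4893.204ms=42/5b +699.029ms=6/5b
6) 5592.233ms=48/5b +699.029ms=6/5b
7) 6291.262ms=54/5b +699.029ms=6/5b
Σ=12b of 12 (103bpm 6/8) — PASS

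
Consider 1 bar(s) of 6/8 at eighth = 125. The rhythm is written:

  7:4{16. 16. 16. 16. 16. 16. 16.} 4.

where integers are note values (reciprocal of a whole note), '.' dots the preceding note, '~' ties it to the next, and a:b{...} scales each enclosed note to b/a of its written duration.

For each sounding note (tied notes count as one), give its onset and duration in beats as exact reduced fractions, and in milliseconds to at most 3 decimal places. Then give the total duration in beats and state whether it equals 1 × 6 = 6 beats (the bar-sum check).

1) 0.0ms=0b +205.714ms=3/7b
2) 205.714ms=3/7b +205.714ms=3/7b
3) 411.429ms=6/7b +205.714ms=3/7b
4) 617.143ms=9/7b +205.714ms=3/7b
5) 822.857ms=12/7b +205.714ms=3/7b
6) 1028.571ms=15/7b +205.714ms=3/7b
7) 1234.286ms=18/7b +205.714ms=3/7b
8) 1440.0ms=3b +1440.0ms=3b
Σ=6b of 6 (125bpm 6/8) — PASS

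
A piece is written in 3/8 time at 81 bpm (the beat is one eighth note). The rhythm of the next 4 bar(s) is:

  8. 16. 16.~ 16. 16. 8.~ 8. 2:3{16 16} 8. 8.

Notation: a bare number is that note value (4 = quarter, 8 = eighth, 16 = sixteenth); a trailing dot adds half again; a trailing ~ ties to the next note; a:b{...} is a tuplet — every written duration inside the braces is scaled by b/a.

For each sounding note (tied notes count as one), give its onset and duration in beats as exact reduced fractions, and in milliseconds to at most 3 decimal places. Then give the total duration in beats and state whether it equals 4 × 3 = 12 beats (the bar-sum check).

1) 0.0ms=0b +1111.111ms=3/2b
2) 1111.111ms=3/2b +555.556ms=3/4b
3) 1666.667ms=9/4b +1111.111ms=3/2b
4) 2777.778ms=15/4b +555.556ms=3/4b
5) 3333.333ms=9/2b +2222.222ms=3b
6) 5555.556ms=15/2b +555.556ms=3/4b
7) 6111.111ms=33/4b +555.556ms=3/4b
8) 6666.667ms=9b +1111.111ms=3/2b
9) 7777.778ms=21/2b +1111.111ms=3/2b
Σ=12b of 12 (81bpm 3/8) — PASS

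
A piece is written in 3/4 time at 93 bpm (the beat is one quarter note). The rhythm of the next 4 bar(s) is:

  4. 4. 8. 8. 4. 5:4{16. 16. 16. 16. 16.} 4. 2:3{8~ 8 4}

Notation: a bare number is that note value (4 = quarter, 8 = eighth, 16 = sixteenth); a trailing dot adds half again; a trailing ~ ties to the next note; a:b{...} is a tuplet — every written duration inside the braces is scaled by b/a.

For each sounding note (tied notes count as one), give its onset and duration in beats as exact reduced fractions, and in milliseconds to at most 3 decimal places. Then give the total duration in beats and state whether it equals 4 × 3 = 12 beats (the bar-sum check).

1) 0.0ms=0b +967.742ms=3/2b
2) 967.742ms=3/2b +967.742ms=3/2b
3) 1935.484ms=3b +483.871ms=3/4b
4) 2419.355ms=15/4b +483.871ms=3/4b
5) 2903.226ms=9/2b +967.742ms=3/2b
6) 3870.968ms=6b +193.548ms=3/10b
7) 4064.516ms=63/10b +193.548ms=3/10b
8) 4258.065ms=33/5b +193.548ms=3/10b
9) 4451.613ms=69/10b +193.548ms=3/10b
10) 4645.161ms=36/5b +193.548ms=3/10b
11) 4838.71ms=15/2b +967.742ms=3/2b
12) 5806.452ms=9b +967.742ms=3/2b
13) 6774.194ms=21/2b +967.742ms=3/2b
Σ=12b of 12 (93bpm 3/4) — PASS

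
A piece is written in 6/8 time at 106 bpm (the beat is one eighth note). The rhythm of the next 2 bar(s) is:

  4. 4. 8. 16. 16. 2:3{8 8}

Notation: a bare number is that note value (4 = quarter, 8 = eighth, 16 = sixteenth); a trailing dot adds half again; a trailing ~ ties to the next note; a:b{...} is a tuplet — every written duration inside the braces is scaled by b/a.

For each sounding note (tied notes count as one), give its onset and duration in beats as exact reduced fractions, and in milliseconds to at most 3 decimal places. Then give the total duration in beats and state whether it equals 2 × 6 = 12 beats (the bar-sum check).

1) 0.0ms=0b +1698.113ms=3b
2) 1698.113ms=3b +1698.113ms=3b
3) 3396.226ms=6b +849.057ms=3/2b
4) 4245.283ms=15/2b +424.528ms=3/4b
5) 4669.811ms=33/4b +424.528ms=3/4b
6) 5094.34ms=9b +849.057ms=3/2b
7) 5943.396ms=21/2b +849.057ms=3/2b
Σ=12b of 12 (106bpm 6/8) — PASS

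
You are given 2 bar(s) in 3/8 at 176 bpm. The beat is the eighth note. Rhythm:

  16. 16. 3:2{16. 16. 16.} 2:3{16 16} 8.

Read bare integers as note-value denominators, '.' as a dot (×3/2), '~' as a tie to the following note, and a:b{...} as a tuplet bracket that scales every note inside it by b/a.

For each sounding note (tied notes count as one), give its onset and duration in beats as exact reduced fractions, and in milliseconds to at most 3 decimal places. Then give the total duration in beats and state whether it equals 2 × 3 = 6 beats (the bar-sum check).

1) 0.0ms=0b +255.682ms=3/4b
2) 255.682ms=3/4b +255.682ms=3/4b
3) 511.364ms=3/2b +170.455ms=1/2b
4) 681.818ms=2b +170.455ms=1/2b
5) 852.273ms=5/2b +170.455ms=1/2b
6) 1022.727ms=3b +255.682ms=3/4b
7) 1278.409ms=15/4b +255.682ms=3/4b
8) 1534.091ms=9/2b +511.364ms=3/2b
Σ=6b of 6 (176bpm 3/8) — PASS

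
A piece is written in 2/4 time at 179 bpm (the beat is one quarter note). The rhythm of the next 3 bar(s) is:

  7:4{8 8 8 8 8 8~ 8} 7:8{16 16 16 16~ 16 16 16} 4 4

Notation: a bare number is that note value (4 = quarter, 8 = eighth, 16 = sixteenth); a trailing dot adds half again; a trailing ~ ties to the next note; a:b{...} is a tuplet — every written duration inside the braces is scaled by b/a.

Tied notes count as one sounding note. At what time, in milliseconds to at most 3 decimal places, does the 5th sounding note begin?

note 5 onset = 8/7b = 383.081ms

1. 0.0ms @ 0 + 95.77ms (2/7)
2. 95.77ms @ 2/7 + 95.77ms (2/7)
3. 191.54ms @ 4/7 + 95.77ms (2/7)
4. 287.31ms @ 6/7 + 95.77ms (2/7)
5. 383.081ms @ 8/7 + 95.77ms (2/7)
6. 478.851ms @ 10/7 + 191.54ms (4/7)
7. 670.391ms @ 2 + 95.77ms (2/7)
8. 766.161ms @ 16/7 + 95.77ms (2/7)
9. 861.931ms @ 18/7 + 95.77ms (2/7)
10. 957.702ms @ 20/7 + 191.54ms (4/7)
11. 1149.242ms @ 24/7 + 95.77ms (2/7)
12. 1245.012ms @ 26/7 + 95.77ms (2/7)
13. 1340.782ms @ 4 + 335.196ms (1)
14. 1675.978ms @ 5 + 335.196ms (1)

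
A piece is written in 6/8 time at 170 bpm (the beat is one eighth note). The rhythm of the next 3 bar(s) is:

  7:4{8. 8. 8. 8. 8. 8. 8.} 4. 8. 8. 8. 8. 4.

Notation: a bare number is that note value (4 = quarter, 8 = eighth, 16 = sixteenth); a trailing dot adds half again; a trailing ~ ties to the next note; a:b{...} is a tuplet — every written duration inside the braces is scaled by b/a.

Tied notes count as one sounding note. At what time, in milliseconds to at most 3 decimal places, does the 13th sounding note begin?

1. 0.0ms @ 0 + 302.521ms (6/7)
2. 302.521ms @ 6/7 + 302.521ms (6/7)
3. 605.042ms @ 12/7 + 302.521ms (6/7)
4. 907.563ms @ 18/7 + 302.521ms (6/7)
5. 1210.084ms @ 24/7 + 302.521ms (6/7)
6. 1512.605ms @ 30/7 + 302.521ms (6/7)
7. 1815.126ms @ 36/7 + 302.521ms (6/7)
8. 2117.647ms @ 6 + 1058.824ms (3)
9. 3176.471ms @ 9 + 529.412ms (3/2)
10. 3705.882ms @ 21/2 + 529.412ms (3/2)
11. 4235.294ms @ 12 + 529.412ms (3/2)
12. 4764.706ms @ 27/2 + 529.412ms (3/2)
13. 5294.118ms @ 15 + 1058.824ms (3)

note 13 onset = 15b = 5294.118ms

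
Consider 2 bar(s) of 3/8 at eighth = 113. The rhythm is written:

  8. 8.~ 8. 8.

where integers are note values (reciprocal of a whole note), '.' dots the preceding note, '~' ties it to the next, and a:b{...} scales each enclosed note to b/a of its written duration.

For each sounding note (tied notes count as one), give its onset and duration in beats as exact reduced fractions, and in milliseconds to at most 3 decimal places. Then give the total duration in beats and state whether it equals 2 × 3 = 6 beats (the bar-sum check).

1) 0.0ms=0b +796.46ms=3/2b
2) 796.46ms=3/2b +1592.92ms=3b
3) 2389.381ms=9/2b +796.46ms=3/2b
Σ=6b of 6 (113bpm 3/8) — PASS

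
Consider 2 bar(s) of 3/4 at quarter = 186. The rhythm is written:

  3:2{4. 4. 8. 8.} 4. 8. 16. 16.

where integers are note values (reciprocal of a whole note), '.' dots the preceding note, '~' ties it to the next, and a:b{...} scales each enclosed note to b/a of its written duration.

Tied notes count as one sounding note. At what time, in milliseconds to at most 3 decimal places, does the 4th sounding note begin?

1. 0.0ms @ 0 + 322.581ms (1)
2. 322.581ms @ 1 + 322.581ms (1)
3. 645.161ms @ 2 + 161.29ms (1/2)
4. 806.452ms @ 5/2 + 161.29ms (1/2)
5. 967.742ms @ 3 + 483.871ms (3/2)
6. 1451.613ms @ 9/2 + 241.935ms (3/4)
7. 1693.548ms @ 21/4 + 120.968ms (3/8)
8. 1814.516ms @ 45/8 + 120.968ms (3/8)

note 4 onset = 5/2b = 806.452ms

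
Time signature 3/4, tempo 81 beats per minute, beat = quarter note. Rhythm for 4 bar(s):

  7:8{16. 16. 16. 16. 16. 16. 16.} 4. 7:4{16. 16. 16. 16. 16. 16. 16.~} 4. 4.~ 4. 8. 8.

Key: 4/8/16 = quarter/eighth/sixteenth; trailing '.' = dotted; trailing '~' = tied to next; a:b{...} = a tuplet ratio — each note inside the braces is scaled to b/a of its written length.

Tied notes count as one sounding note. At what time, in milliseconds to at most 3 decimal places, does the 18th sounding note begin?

note 18 onset = 45/4b = 8333.333ms

1. 0.0ms @ 0 + 317.46ms (3/7)
2. 317.46ms @ 3/7 + 317.46ms (3/7)
3. 634.921ms @ 6/7 + 317.46ms (3/7)
4. 952.381ms @ 9/7 + 317.46ms (3/7)
5. 1269.841ms @ 12/7 + 317.46ms (3/7)
6. 1587.302ms @ 15/7 + 317.46ms (3/7)
7. 1904.762ms @ 18/7 + 317.46ms (3/7)
8. 2222.222ms @ 3 + 1111.111ms (3/2)
9. 3333.333ms @ 9/2 + 158.73ms (3/14)
10. 3492.063ms @ 33/7 + 158.73ms (3/14)
11. 3650.794ms @ 69/14 + 158.73ms (3/14)
12. 3809.524ms @ 36/7 + 158.73ms (3/14)
13. 3968.254ms @ 75/14 + 158.73ms (3/14)
14. 4126.984ms @ 39/7 + 158.73ms (3/14)
15. 4285.714ms @ 81/14 + 1269.841ms (12/7)
16. 5555.556ms @ 15/2 + 2222.222ms (3)
17. 7777.778ms @ 21/2 + 555.556ms (3/4)
18. 8333.333ms @ 45/4 + 555.556ms (3/4)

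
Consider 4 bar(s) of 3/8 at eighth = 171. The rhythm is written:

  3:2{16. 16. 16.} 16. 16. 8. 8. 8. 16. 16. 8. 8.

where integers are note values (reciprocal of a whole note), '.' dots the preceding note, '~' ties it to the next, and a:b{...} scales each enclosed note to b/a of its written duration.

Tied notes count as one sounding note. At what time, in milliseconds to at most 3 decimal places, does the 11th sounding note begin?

note 11 onset = 9b = 3157.895ms

1. 0.0ms @ 0 + 175.439ms (1/2)
2. 175.439ms @ 1/2 + 175.439ms (1/2)
3. 350.877ms @ 1 + 175.439ms (1/2)
4. 526.316ms @ 3/2 + 263.158ms (3/4)
5. 789.474ms @ 9/4 + 263.158ms (3/4)
6. 1052.632ms @ 3 + 526.316ms (3/2)
7. 1578.947ms @ 9/2 + 526.316ms (3/2)
8. 2105.263ms @ 6 + 526.316ms (3/2)
9. 2631.579ms @ 15/2 + 263.158ms (3/4)
10. 2894.737ms @ 33/4 + 263.158ms (3/4)
11. 3157.895ms @ 9 + 526.316ms (3/2)
12. 3684.211ms @ 21/2 + 526.316ms (3/2)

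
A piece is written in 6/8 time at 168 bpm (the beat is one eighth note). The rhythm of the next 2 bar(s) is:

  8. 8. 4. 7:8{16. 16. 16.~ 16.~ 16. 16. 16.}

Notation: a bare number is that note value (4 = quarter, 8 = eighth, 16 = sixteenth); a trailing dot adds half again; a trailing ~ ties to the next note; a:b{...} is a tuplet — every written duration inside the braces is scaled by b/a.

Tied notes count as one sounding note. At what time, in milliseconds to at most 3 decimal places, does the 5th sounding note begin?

note 5 onset = 48/7b = 2448.98ms

1. 0.0ms @ 0 + 535.714ms (3/2)
2. 535.714ms @ 3/2 + 535.714ms (3/2)
3. 1071.429ms @ 3 + 1071.429ms (3)
4. 2142.857ms @ 6 + 306.122ms (6/7)
5. 2448.98ms @ 48/7 + 306.122ms (6/7)
6. 2755.102ms @ 54/7 + 918.367ms (18/7)
7. 3673.469ms @ 72/7 + 306.122ms (6/7)
8. 3979.592ms @ 78/7 + 306.122ms (6/7)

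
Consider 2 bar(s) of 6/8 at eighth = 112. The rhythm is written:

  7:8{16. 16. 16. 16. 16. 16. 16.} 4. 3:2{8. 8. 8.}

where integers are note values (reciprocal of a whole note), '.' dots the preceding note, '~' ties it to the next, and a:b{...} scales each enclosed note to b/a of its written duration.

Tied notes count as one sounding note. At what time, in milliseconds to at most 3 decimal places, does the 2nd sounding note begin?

1. 0.0ms @ 0 + 459.184ms (6/7)
2. 459.184ms @ 6/7 + 459.184ms (6/7)
3. 918.367ms @ 12/7 + 459.184ms (6/7)
4. 1377.551ms @ 18/7 + 459.184ms (6/7)
5. 1836.735ms @ 24/7 + 459.184ms (6/7)
6. 2295.918ms @ 30/7 + 459.184ms (6/7)
7. 2755.102ms @ 36/7 + 459.184ms (6/7)
8. 3214.286ms @ 6 + 1607.143ms (3)
9. 4821.429ms @ 9 + 535.714ms (1)
10. 5357.143ms @ 10 + 535.714ms (1)
11. 5892.857ms @ 11 + 535.714ms (1)

note 2 onset = 6/7b = 459.184ms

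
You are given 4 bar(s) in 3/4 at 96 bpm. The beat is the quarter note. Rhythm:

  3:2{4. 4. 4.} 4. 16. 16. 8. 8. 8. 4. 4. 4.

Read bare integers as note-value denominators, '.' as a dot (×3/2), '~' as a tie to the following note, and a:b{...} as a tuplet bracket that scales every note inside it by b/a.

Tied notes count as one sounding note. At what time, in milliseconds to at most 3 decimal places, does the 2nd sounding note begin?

note 2 onset = 1b = 625.0ms

1. 0.0ms @ 0 + 625.0ms (1)
2. 625.0ms @ 1 + 625.0ms (1)
3. 1250.0ms @ 2 + 625.0ms (1)
4. 1875.0ms @ 3 + 937.5ms (3/2)
5. 2812.5ms @ 9/2 + 234.375ms (3/8)
6. 3046.875ms @ 39/8 + 234.375ms (3/8)
7. 3281.25ms @ 21/4 + 468.75ms (3/4)
8. 3750.0ms @ 6 + 468.75ms (3/4)
9. 4218.75ms @ 27/4 + 468.75ms (3/4)
10. 4687.5ms @ 15/2 + 937.5ms (3/2)
11. 5625.0ms @ 9 + 937.5ms (3/2)
12. 6562.5ms @ 21/2 + 937.5ms (3/2)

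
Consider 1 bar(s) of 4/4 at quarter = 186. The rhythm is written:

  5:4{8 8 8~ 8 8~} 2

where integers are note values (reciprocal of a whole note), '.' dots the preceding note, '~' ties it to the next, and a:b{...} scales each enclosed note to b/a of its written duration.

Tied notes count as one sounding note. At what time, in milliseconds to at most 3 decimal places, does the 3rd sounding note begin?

1. 0.0ms @ 0 + 129.032ms (2/5)
2. 129.032ms @ 2/5 + 129.032ms (2/5)
3. 258.065ms @ 4/5 + 258.065ms (4/5)
4. 516.129ms @ 8/5 + 774.194ms (12/5)

note 3 onset = 4/5b = 258.065ms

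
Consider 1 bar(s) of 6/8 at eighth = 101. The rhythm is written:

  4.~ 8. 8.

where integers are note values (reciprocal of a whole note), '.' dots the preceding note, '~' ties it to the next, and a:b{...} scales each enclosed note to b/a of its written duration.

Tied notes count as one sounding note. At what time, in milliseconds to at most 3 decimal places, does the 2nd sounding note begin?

note 2 onset = 9/2b = 2673.267ms

1. 0.0ms @ 0 + 2673.267ms (9/2)
2. 2673.267ms @ 9/2 + 891.089ms (3/2)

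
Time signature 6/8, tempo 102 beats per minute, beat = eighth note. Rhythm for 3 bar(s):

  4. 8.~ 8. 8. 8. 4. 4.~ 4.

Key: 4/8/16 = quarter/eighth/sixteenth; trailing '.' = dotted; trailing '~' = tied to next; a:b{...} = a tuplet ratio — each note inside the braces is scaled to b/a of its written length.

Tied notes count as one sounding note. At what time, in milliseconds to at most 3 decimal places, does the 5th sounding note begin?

note 5 onset = 9b = 5294.118ms

1. 0.0ms @ 0 + 1764.706ms (3)
2. 1764.706ms @ 3 + 1764.706ms (3)
3. 3529.412ms @ 6 + 882.353ms (3/2)
4. 4411.765ms @ 15/2 + 882.353ms (3/2)
5. 5294.118ms @ 9 + 1764.706ms (3)
6. 7058.824ms @ 12 + 3529.412ms (6)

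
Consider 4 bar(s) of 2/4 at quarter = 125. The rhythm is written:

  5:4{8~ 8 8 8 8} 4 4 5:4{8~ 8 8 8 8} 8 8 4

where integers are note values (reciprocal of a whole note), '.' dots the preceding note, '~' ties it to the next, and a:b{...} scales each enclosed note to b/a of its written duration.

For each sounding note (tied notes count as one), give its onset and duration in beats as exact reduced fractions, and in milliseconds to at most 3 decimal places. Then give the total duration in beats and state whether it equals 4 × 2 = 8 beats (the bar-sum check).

1) 0.0ms=0b +384.0ms=4/5b
2) 384.0ms=4/5b +192.0ms=2/5b
3) 576.0ms=6/5b +192.0ms=2/5b
4) 768.0ms=8/5b +192.0ms=2/5b
5) 960.0ms=2b +480.0ms=1b
6) 1440.0ms=3b +480.0ms=1b
7) 1920.0ms=4b +384.0ms=4/5b
8) 2304.0ms=24/5b +192.0ms=2/5b
9) 2496.0ms=26/5b +192.0ms=2/5b
10) 2688.0ms=28/5b +192.0ms=2/5b
11) 2880.0ms=6b +240.0ms=1/2b
12) 3120.0ms=13/2b +240.0ms=1/2b
13) 3360.0ms=7b +480.0ms=1b
Σ=8b of 8 (125bpm 2/4) — PASS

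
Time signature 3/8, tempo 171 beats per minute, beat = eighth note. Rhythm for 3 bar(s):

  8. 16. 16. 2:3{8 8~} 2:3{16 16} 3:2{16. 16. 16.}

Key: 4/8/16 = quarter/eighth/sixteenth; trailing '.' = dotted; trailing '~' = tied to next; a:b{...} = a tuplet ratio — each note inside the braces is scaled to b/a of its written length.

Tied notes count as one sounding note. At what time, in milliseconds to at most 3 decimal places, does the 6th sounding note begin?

note 6 onset = 27/4b = 2368.421ms

1. 0.0ms @ 0 + 526.316ms (3/2)
2. 526.316ms @ 3/2 + 263.158ms (3/4)
3. 789.474ms @ 9/4 + 263.158ms (3/4)
4. 1052.632ms @ 3 + 526.316ms (3/2)
5. 1578.947ms @ 9/2 + 789.474ms (9/4)
6. 2368.421ms @ 27/4 + 263.158ms (3/4)
7. 2631.579ms @ 15/2 + 175.439ms (1/2)
8. 2807.018ms @ 8 + 175.439ms (1/2)
9. 2982.456ms @ 17/2 + 175.439ms (1/2)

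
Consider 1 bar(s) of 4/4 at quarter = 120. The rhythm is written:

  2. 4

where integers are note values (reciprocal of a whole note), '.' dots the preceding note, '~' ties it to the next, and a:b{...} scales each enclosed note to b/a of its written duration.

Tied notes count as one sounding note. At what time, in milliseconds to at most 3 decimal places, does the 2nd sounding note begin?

note 2 onset = 3b = 1500.0ms

1. 0.0ms @ 0 + 1500.0ms (3)
2. 1500.0ms @ 3 + 500.0ms (1)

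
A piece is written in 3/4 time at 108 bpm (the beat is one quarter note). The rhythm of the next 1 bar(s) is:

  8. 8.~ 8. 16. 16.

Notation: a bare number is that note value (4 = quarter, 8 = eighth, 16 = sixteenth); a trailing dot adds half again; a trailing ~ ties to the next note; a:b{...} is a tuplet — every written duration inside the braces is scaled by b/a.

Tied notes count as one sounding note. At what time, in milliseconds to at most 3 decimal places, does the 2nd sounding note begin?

note 2 onset = 3/4b = 416.667ms

1. 0.0ms @ 0 + 416.667ms (3/4)
2. 416.667ms @ 3/4 + 833.333ms (3/2)
3. 1250.0ms @ 9/4 + 208.333ms (3/8)
4. 1458.333ms @ 21/8 + 208.333ms (3/8)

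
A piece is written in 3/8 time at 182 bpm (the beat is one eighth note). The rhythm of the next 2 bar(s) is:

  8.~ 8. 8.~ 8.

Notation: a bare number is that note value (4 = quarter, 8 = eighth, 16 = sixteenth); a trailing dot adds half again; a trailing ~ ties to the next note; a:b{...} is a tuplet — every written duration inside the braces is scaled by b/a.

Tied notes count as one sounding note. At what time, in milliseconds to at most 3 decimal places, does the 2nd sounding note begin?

note 2 onset = 3b = 989.011ms

1. 0.0ms @ 0 + 989.011ms (3)
2. 989.011ms @ 3 + 989.011ms (3)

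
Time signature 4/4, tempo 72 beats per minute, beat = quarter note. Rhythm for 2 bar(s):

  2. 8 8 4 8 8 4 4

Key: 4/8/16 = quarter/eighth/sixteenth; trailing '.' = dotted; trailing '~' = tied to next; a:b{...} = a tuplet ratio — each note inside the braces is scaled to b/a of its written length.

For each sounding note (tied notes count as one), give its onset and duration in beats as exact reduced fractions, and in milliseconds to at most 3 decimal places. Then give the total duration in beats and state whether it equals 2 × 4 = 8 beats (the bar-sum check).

1) 0.0ms=0b +2500.0ms=3b
2) 2500.0ms=3b +416.667ms=1/2b
3) 2916.667ms=7/2b +416.667ms=1/2b
4) 3333.333ms=4b +833.333ms=1b
5) 4166.667ms=5b +416.667ms=1/2b
6) 4583.333ms=11/2b +416.667ms=1/2b
7) 5000.0ms=6b +833.333ms=1b
8) 5833.333ms=7b +833.333ms=1b
Σ=8b of 8 (72bpm 4/4) — PASS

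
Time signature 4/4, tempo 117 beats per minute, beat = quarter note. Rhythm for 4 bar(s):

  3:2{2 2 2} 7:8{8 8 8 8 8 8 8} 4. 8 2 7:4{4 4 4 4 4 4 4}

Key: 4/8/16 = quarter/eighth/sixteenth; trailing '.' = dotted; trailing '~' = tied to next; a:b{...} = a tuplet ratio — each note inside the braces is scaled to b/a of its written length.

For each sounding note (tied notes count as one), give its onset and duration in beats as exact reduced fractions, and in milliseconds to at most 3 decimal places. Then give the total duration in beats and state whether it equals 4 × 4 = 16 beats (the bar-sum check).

1) 0.0ms=0b +683.761ms=4/3b
2) 683.761ms=4/3b +683.761ms=4/3b
3) 1367.521ms=8/3b +683.761ms=4/3b
4) 2051.282ms=4b +293.04ms=4/7b
5) 2344.322ms=32/7b +293.04ms=4/7b
6) 2637.363ms=36/7b +293.04ms=4/7b
7) 2930.403ms=40/7b +293.04ms=4/7b
8) 3223.443ms=44/7b +293.04ms=4/7b
9) 3516.484ms=48/7b +293.04ms=4/7b
10) 3809.524ms=52/7b +293.04ms=4/7b
11) 4102.564ms=8b +769.231ms=3/2b
12) 4871.795ms=19/2b +256.41ms=1/2b
13) 5128.205ms=10b +1025.641ms=2b
14) 6153.846ms=12b +293.04ms=4/7b
15) 6446.886ms=88/7b +293.04ms=4/7b
16) 6739.927ms=92/7b +293.04ms=4/7b
17) 7032.967ms=96/7b +293.04ms=4/7b
18) 7326.007ms=100/7b +293.04ms=4/7b
19) 7619.048ms=104/7b +293.04ms=4/7b
20) 7912.088ms=108/7b +293.04ms=4/7b
Σ=16b of 16 (117bpm 4/4) — PASS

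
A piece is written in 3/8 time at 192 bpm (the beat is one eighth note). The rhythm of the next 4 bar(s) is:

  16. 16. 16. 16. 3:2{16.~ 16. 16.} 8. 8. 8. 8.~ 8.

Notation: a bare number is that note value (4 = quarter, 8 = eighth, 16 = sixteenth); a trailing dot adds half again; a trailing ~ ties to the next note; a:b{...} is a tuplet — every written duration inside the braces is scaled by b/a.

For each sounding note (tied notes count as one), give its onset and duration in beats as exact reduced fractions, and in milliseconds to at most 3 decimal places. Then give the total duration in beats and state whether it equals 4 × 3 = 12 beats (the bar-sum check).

1) 0.0ms=0b +234.375ms=3/4b
2) 234.375ms=3/4b +234.375ms=3/4b
3) 468.75ms=3/2b +234.375ms=3/4b
4) 703.125ms=9/4b +234.375ms=3/4b
5) 937.5ms=3b +312.5ms=1b
6) 1250.0ms=4b +156.25ms=1/2b
7) 1406.25ms=9/2b +468.75ms=3/2b
8) 1875.0ms=6b +468.75ms=3/2b
9) 2343.75ms=15/2b +468.75ms=3/2b
10) 2812.5ms=9b +937.5ms=3b
Σ=12b of 12 (192bpm 3/8) — PASS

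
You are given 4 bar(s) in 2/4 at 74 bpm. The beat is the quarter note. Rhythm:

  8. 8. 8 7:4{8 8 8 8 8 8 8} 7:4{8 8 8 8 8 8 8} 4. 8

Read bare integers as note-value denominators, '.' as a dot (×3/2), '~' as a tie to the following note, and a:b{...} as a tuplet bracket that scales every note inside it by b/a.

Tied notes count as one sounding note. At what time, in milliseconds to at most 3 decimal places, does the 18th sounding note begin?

1. 0.0ms @ 0 + 608.108ms (3/4)
2. 608.108ms @ 3/4 + 608.108ms (3/4)
3. 1216.216ms @ 3/2 + 405.405ms (1/2)
4. 1621.622ms @ 2 + 231.66ms (2/7)
5. 1853.282ms @ 16/7 + 231.66ms (2/7)
6. 2084.942ms @ 18/7 + 231.66ms (2/7)
7. 2316.602ms @ 20/7 + 231.66ms (2/7)
8. 2548.263ms @ 22/7 + 231.66ms (2/7)
9. 2779.923ms @ 24/7 + 231.66ms (2/7)
10. 3011.583ms @ 26/7 + 231.66ms (2/7)
11. 3243.243ms @ 4 + 231.66ms (2/7)
12. 3474.903ms @ 30/7 + 231.66ms (2/7)
13. 3706.564ms @ 32/7 + 231.66ms (2/7)
14. 3938.224ms @ 34/7 + 231.66ms (2/7)
15. 4169.884ms @ 36/7 + 231.66ms (2/7)
16. 4401.544ms @ 38/7 + 231.66ms (2/7)
17. 4633.205ms @ 40/7 + 231.66ms (2/7)
18. 4864.865ms @ 6 + 1216.216ms (3/2)
19. 6081.081ms @ 15/2 + 405.405ms (1/2)

note 18 onset = 6b = 4864.865ms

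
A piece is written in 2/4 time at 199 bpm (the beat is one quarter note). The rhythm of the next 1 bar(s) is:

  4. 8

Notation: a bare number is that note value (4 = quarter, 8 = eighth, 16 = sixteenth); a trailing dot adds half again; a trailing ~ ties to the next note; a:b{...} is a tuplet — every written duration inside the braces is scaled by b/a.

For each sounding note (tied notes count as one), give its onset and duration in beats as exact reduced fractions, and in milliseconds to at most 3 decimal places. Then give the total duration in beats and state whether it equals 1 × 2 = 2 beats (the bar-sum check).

1) 0.0ms=0b +452.261ms=3/2b
2) 452.261ms=3/2b +150.754ms=1/2b
Σ=2b of 2 (199bpm 2/4) — PASS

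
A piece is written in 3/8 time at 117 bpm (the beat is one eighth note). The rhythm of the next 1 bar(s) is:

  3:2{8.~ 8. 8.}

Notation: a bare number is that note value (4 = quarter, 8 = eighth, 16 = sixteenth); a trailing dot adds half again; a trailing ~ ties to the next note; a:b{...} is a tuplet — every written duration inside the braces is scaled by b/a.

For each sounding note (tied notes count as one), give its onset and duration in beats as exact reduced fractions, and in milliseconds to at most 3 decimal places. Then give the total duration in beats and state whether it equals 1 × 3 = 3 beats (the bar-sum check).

1) 0.0ms=0b +1025.641ms=2b
2) 1025.641ms=2b +512.821ms=1b
Σ=3b of 3 (117bpm 3/8) — PASS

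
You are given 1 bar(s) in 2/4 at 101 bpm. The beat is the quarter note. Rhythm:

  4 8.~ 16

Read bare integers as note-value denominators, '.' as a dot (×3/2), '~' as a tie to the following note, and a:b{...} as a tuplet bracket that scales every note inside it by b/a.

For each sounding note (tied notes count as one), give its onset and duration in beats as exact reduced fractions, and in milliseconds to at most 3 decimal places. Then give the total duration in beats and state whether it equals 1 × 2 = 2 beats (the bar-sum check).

1) 0.0ms=0b +594.059ms=1b
2) 594.059ms=1b +594.059ms=1b
Σ=2b of 2 (101bpm 2/4) — PASS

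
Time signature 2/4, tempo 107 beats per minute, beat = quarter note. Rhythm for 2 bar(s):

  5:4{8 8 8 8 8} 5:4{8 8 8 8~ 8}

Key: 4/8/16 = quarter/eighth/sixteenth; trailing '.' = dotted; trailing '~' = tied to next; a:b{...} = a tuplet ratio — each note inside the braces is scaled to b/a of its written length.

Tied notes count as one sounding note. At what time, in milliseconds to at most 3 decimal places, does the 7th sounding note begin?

1. 0.0ms @ 0 + 224.299ms (2/5)
2. 224.299ms @ 2/5 + 224.299ms (2/5)
3. 448.598ms @ 4/5 + 224.299ms (2/5)
4. 672.897ms @ 6/5 + 224.299ms (2/5)
5. 897.196ms @ 8/5 + 224.299ms (2/5)
6. 1121.495ms @ 2 + 224.299ms (2/5)
7. 1345.794ms @ 12/5 + 224.299ms (2/5)
8. 1570.093ms @ 14/5 + 224.299ms (2/5)
9. 1794.393ms @ 16/5 + 448.598ms (4/5)

note 7 onset = 12/5b = 1345.794ms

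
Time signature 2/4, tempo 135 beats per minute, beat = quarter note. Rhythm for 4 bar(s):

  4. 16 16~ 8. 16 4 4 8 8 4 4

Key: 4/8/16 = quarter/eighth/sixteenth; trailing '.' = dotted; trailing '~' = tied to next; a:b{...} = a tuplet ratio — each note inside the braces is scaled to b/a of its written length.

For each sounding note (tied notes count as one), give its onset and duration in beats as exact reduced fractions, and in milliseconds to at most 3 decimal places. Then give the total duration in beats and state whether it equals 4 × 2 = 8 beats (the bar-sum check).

1) 0.0ms=0b +666.667ms=3/2b
2) 666.667ms=3/2b +111.111ms=1/4b
3) 777.778ms=7/4b +444.444ms=1b
4) 1222.222ms=11/4b +111.111ms=1/4b
5) 1333.333ms=3b +444.444ms=1b
6) 1777.778ms=4b +444.444ms=1b
7) 2222.222ms=5b +222.222ms=1/2b
8) 2444.444ms=11/2b +222.222ms=1/2b
9) 2666.667ms=6b +444.444ms=1b
10) 3111.111ms=7b +444.444ms=1b
Σ=8b of 8 (135bpm 2/4) — PASS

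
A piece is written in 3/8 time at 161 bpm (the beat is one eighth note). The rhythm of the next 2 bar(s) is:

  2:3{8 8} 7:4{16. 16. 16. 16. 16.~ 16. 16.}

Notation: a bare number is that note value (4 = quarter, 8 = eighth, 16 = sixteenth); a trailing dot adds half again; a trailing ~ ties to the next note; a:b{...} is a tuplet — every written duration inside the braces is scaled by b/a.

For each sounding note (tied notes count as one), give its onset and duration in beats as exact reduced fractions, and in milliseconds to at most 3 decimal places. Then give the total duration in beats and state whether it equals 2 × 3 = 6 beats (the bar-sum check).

1) 0.0ms=0b +559.006ms=3/2b
2) 559.006ms=3/2b +559.006ms=3/2b
3) 1118.012ms=3b +159.716ms=3/7b
4) 1277.728ms=24/7b +159.716ms=3/7b
5) 1437.445ms=27/7b +159.716ms=3/7b
6) 1597.161ms=30/7b +159.716ms=3/7b
7) 1756.877ms=33/7b +319.432ms=6/7b
8) 2076.309ms=39/7b +159.716ms=3/7b
Σ=6b of 6 (161bpm 3/8) — PASS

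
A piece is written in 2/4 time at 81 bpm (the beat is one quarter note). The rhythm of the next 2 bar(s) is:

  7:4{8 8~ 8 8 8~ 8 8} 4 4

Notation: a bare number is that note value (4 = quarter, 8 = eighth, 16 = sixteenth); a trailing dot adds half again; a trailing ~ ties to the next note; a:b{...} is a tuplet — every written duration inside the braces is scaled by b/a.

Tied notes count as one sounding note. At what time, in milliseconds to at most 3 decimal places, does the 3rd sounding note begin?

1. 0.0ms @ 0 + 211.64ms (2/7)
2. 211.64ms @ 2/7 + 423.28ms (4/7)
3. 634.921ms @ 6/7 + 211.64ms (2/7)
4. 846.561ms @ 8/7 + 423.28ms (4/7)
5. 1269.841ms @ 12/7 + 211.64ms (2/7)
6. 1481.481ms @ 2 + 740.741ms (1)
7. 2222.222ms @ 3 + 740.741ms (1)

note 3 onset = 6/7b = 634.921ms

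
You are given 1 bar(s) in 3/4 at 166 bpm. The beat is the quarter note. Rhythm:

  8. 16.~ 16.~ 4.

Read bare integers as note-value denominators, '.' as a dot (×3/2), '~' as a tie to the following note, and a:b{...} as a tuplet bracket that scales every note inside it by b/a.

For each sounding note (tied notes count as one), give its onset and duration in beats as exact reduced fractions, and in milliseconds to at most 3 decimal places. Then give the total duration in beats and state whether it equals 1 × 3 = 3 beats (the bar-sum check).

1) 0.0ms=0b +271.084ms=3/4b
2) 271.084ms=3/4b +813.253ms=9/4b
Σ=3b of 3 (166bpm 3/4) — PASS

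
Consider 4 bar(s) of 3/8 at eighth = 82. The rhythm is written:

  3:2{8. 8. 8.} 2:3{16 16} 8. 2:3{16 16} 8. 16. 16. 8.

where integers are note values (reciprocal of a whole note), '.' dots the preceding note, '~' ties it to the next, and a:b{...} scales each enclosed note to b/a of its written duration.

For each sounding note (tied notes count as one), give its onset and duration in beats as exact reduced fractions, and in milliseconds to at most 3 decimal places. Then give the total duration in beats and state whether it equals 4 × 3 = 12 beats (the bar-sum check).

1) 0.0ms=0b +731.707ms=1b
2) 731.707ms=1b +731.707ms=1b
3) 1463.415ms=2b +731.707ms=1b
4) 2195.122ms=3b +548.78ms=3/4b
5) 2743.902ms=15/4b +548.78ms=3/4b
6) 3292.683ms=9/2b +1097.561ms=3/2b
7) 4390.244ms=6b +548.78ms=3/4b
8) 4939.024ms=27/4b +548.78ms=3/4b
9) 5487.805ms=15/2b +1097.561ms=3/2b
10) 6585.366ms=9b +548.78ms=3/4b
11) 7134.146ms=39/4b +548.78ms=3/4b
12) 7682.927ms=21/2b +1097.561ms=3/2b
Σ=12b of 12 (82bpm 3/8) — PASS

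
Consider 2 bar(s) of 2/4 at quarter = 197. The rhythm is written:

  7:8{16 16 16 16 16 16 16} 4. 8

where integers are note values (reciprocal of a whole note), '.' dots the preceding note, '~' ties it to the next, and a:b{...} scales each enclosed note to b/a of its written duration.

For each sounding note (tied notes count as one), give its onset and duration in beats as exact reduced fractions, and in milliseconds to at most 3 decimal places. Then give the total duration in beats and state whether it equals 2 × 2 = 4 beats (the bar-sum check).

1) 0.0ms=0b +87.02ms=2/7b
2) 87.02ms=2/7b +87.02ms=2/7b
3) 174.039ms=4/7b +87.02ms=2/7b
4) 261.059ms=6/7b +87.02ms=2/7b
5) 348.078ms=8/7b +87.02ms=2/7b
6) 435.098ms=10/7b +87.02ms=2/7b
7) 522.117ms=12/7b +87.02ms=2/7b
8) 609.137ms=2b +456.853ms=3/2b
9) 1065.99ms=7/2b +152.284ms=1/2b
Σ=4b of 4 (197bpm 2/4) — PASS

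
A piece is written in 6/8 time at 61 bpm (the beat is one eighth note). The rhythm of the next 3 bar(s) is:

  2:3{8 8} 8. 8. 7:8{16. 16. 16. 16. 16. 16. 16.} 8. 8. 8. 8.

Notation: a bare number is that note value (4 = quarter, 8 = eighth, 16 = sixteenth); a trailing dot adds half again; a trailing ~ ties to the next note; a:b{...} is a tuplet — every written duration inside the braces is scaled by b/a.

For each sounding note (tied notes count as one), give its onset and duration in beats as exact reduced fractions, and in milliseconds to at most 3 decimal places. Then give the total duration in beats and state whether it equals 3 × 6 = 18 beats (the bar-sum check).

1) 0.0ms=0b +1475.41ms=3/2b
2) 1475.41ms=3/2b +1475.41ms=3/2b
3) 2950.82ms=3b +1475.41ms=3/2b
4) 4426.23ms=9/2b +1475.41ms=3/2b
5) 5901.639ms=6b +843.091ms=6/7b
6) 6744.731ms=48/7b +843.091ms=6/7b
7) 7587.822ms=54/7b +843.091ms=6/7b
8) 8430.913ms=60/7b +843.091ms=6/7b
9) 9274.005ms=66/7b +843.091ms=6/7b
10) 10117.096ms=72/7b +843.091ms=6/7b
11) 10960.187ms=78/7b +843.091ms=6/7b
12) 11803.279ms=12b +1475.41ms=3/2b
13) 13278.689ms=27/2b +1475.41ms=3/2b
14) 14754.098ms=15b +1475.41ms=3/2b
15) 16229.508ms=33/2b +1475.41ms=3/2b
Σ=18b of 18 (61bpm 6/8) — PASS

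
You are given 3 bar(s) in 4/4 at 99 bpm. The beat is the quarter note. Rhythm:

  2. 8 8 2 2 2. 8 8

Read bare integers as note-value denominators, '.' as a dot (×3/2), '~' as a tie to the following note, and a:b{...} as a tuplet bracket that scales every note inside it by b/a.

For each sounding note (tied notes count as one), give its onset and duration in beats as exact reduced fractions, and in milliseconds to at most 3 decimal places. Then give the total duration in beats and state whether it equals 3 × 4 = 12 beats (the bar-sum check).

1) 0.0ms=0b +1818.182ms=3b
2) 1818.182ms=3b +303.03ms=1/2b
3) 2121.212ms=7/2b +303.03ms=1/2b
4) 2424.242ms=4b +1212.121ms=2b
5) 3636.364ms=6b +1212.121ms=2b
6) 4848.485ms=8b +1818.182ms=3b
7) 6666.667ms=11b +303.03ms=1/2b
8) 6969.697ms=23/2b +303.03ms=1/2b
Σ=12b of 12 (99bpm 4/4) — PASS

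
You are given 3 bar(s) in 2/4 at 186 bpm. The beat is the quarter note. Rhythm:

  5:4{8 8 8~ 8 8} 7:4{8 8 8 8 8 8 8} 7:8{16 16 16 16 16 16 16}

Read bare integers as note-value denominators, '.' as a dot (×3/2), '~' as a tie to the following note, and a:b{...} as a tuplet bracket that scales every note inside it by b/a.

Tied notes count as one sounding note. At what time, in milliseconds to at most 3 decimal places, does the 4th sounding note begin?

1. 0.0ms @ 0 + 129.032ms (2/5)
2. 129.032ms @ 2/5 + 129.032ms (2/5)
3. 258.065ms @ 4/5 + 258.065ms (4/5)
4. 516.129ms @ 8/5 + 129.032ms (2/5)
5. 645.161ms @ 2 + 92.166ms (2/7)
6. 737.327ms @ 16/7 + 92.166ms (2/7)
7. 829.493ms @ 18/7 + 92.166ms (2/7)
8. 921.659ms @ 20/7 + 92.166ms (2/7)
9. 1013.825ms @ 22/7 + 92.166ms (2/7)
10. 1105.991ms @ 24/7 + 92.166ms (2/7)
11. 1198.157ms @ 26/7 + 92.166ms (2/7)
12. 1290.323ms @ 4 + 92.166ms (2/7)
13. 1382.488ms @ 30/7 + 92.166ms (2/7)
14. 1474.654ms @ 32/7 + 92.166ms (2/7)
15. 1566.82ms @ 34/7 + 92.166ms (2/7)
16. 1658.986ms @ 36/7 + 92.166ms (2/7)
17. 1751.152ms @ 38/7 + 92.166ms (2/7)
18. 1843.318ms @ 40/7 + 92.166ms (2/7)

note 4 onset = 8/5b = 516.129ms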